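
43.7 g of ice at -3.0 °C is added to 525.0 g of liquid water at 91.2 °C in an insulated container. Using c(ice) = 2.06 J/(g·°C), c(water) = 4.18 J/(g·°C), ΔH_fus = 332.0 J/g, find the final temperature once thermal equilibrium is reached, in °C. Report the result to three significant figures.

Heat to bring ice to 0 °C and melt it: q₁ = 43.7×2.06×3.0 + 43.7×332.0 = 14778 J
Heat the water can supply cooling to 0 °C: 525.0×4.18×91.2 = 200138 J > q₁, so all ice melts.
Energy balance: 525.0×4.18×(91.2 − T) = 14778 + 43.7×4.18×(T − 0)
2194.5(91.2 − T) = 14778 + 182.666 T
200138 − 14778 = 2377.166 T
T = 185360 / 2377.166 = 77.98 °C

T_f = 78.0 °C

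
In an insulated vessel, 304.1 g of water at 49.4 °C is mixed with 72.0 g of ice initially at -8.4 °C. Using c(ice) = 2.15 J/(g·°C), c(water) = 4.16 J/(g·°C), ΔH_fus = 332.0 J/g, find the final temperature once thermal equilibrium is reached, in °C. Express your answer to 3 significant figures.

T_f = 23.8 °C

Heat to bring ice to 0 °C and melt it: q₁ = 72.0×2.15×8.4 + 72.0×332.0 = 25204 J
Heat the water can supply cooling to 0 °C: 304.1×4.16×49.4 = 62493.8 J > q₁, so all ice melts.
Energy balance: 304.1×4.16×(49.4 − T) = 25204 + 72.0×4.16×(T − 0)
1265.056(49.4 − T) = 25204 + 299.52 T
62493.8 − 25204 = 1564.576 T
T = 37289.8 / 1564.576 = 23.83 °C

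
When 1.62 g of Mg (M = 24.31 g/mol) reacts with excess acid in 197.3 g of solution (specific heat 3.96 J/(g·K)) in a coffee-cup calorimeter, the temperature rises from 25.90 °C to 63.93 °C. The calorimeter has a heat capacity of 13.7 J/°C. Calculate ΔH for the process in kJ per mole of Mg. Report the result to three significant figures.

|ΔT| = |63.93 − 25.90| = 38.03 °C
|q_surr| = (197.3 × 3.96 + 13.7) × 38.03 = 795.008 × 38.03 = 30230 J
n(Mg) = 1.62 / 24.31 = 0.06664 mol
Temperature rose, so q_rxn = −|q_surr| = -30.23 kJ
ΔH = q_rxn / n = -453.6 kJ/mol

ΔH = -454 kJ/mol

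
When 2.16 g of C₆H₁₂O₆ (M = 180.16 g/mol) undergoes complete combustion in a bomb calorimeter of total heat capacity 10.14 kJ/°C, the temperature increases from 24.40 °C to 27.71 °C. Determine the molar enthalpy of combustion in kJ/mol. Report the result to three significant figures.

ΔT = 27.71 − 24.40 = 3.31 °C
q_cal = C_cal × ΔT = 10.14 × 3.31 = 33.5634 kJ
n = 2.16 / 180.16 = 0.01199 mol
q_rxn = −q_cal = -33.5634 kJ
ΔH = -33.5634 / 0.01199 = -2799 kJ/mol

ΔH = -2800 kJ/mol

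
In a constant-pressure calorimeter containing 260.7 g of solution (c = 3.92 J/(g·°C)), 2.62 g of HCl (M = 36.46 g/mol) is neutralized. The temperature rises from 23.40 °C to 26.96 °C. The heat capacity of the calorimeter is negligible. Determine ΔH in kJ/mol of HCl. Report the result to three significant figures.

ΔH = -50.6 kJ/mol

|ΔT| = |26.96 − 23.40| = 3.56 °C
|q_surr| = (260.7 × 3.92) × 3.56 = 1021.944 × 3.56 = 3638 J
n(HCl) = 2.62 / 36.46 = 0.07186 mol
Temperature rose, so q_rxn = −|q_surr| = -3.638 kJ
ΔH = q_rxn / n = -50.63 kJ/mol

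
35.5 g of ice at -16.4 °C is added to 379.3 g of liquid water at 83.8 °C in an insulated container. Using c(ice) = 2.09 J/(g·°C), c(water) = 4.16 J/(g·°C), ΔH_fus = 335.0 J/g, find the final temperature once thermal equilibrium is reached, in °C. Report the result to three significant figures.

T_f = 69.0 °C

Heat to bring ice to 0 °C and melt it: q₁ = 35.5×2.09×16.4 + 35.5×335.0 = 13109 J
Heat the water can supply cooling to 0 °C: 379.3×4.16×83.8 = 132227 J > q₁, so all ice melts.
Energy balance: 379.3×4.16×(83.8 − T) = 13109 + 35.5×4.16×(T − 0)
1577.888(83.8 − T) = 13109 + 147.68 T
132227 − 13109 = 1725.568 T
T = 119118 / 1725.568 = 69.03 °C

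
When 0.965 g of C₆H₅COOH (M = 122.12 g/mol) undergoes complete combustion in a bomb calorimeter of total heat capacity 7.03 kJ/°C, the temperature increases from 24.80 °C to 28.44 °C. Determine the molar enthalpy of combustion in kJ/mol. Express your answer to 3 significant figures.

ΔH = -3240 kJ/mol

ΔT = 28.44 − 24.80 = 3.64 °C
q_cal = C_cal × ΔT = 7.03 × 3.64 = 25.5892 kJ
n = 0.965 / 122.12 = 0.007902 mol
q_rxn = −q_cal = -25.5892 kJ
ΔH = -25.5892 / 0.007902 = -3238 kJ/mol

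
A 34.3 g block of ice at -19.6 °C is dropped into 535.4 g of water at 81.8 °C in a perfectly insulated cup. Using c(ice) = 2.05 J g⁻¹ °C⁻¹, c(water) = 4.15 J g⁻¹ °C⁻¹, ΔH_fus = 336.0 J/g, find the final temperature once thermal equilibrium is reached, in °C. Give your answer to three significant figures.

T_f = 71.4 °C

Heat to bring ice to 0 °C and melt it: q₁ = 34.3×2.05×19.6 + 34.3×336.0 = 12903 J
Heat the water can supply cooling to 0 °C: 535.4×4.15×81.8 = 181752 J > q₁, so all ice melts.
Energy balance: 535.4×4.15×(81.8 − T) = 12903 + 34.3×4.15×(T − 0)
2221.91(81.8 − T) = 12903 + 142.345 T
181752 − 12903 = 2364.255 T
T = 168849 / 2364.255 = 71.42 °C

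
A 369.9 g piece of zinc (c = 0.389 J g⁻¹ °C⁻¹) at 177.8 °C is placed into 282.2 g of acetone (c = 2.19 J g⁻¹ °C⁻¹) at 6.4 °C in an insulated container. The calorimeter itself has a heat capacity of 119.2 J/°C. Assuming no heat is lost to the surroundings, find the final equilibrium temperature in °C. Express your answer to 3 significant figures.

T_f = 34.4 °C

Heat lost by zinc = heat gained by acetone + calorimeter.
(369.9)(0.389)(177.8 − T) = [(282.2)(2.19) + 119.2](T − 6.4)
143.8911 (177.8 − T) = 737.218 (T − 6.4)
25584 − 143.8911 T = 737.218 T − 4718.2
30302.2 = 881.1091 T
T = 34.39 °C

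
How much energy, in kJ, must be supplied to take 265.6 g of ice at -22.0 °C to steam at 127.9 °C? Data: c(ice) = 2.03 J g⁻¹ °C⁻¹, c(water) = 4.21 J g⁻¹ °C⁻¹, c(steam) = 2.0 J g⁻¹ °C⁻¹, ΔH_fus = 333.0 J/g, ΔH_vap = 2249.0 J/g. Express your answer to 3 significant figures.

q1 (heat ice -22.0→0.0 °C): 265.6 × 2.03 × 22.0 = 11862 J
q2 (melt at 0 °C): 265.6 × 333.0 = 88445 J
q3 (heat water 0.0→100.0 °C): 265.6 × 4.21 × 100.0 = 111818 J
q4 (vaporize at 100 °C): 265.6 × 2249.0 = 597334 J
q5 (heat steam 100.0→127.9 °C): 265.6 × 2.0 × 27.9 = 14820 J
Total: 11862 + 88445 + 111818 + 597334 + 14820 = 824279 J = 824 kJ

q = 824 kJ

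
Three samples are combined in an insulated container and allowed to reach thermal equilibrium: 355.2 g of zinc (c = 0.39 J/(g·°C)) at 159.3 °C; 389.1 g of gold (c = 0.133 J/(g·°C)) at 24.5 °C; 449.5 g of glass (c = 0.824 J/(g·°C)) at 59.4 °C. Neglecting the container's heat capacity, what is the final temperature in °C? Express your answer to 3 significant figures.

Σ mᵢcᵢ(T − Tᵢ) = 0  ⇒  T = Σ mᵢcᵢTᵢ / Σ mᵢcᵢ
Σ mᵢcᵢ = 355.2×0.39 + 389.1×0.133 + 449.5×0.824 = 560.6663
Σ mᵢcᵢTᵢ = 138.528×159.3 + 51.7503×24.5 + 370.388×59.4 = 45336
T = 45336 / 560.6663 = 80.86 °C

T_f = 80.9 °C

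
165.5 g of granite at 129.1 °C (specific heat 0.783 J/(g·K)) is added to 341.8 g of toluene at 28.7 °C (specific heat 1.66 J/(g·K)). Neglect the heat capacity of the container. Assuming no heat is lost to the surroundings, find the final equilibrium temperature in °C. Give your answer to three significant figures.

T_f = 47.4 °C

Heat lost by granite = heat gained by toluene.
(165.5)(0.783)(129.1 − T) = (341.8)(1.66)(T − 28.7)
129.5865 (129.1 − T) = 567.388 (T − 28.7)
16730 − 129.5865 T = 567.388 T − 16284
33014 = 696.9745 T
T = 47.37 °C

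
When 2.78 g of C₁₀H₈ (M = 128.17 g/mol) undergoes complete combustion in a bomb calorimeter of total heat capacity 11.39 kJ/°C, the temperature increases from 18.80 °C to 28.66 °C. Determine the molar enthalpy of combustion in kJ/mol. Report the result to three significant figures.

ΔH = -5180 kJ/mol

ΔT = 28.66 − 18.80 = 9.86 °C
q_cal = C_cal × ΔT = 11.39 × 9.86 = 112.3054 kJ
n = 2.78 / 128.17 = 0.02169 mol
q_rxn = −q_cal = -112.3054 kJ
ΔH = -112.3054 / 0.02169 = -5178 kJ/mol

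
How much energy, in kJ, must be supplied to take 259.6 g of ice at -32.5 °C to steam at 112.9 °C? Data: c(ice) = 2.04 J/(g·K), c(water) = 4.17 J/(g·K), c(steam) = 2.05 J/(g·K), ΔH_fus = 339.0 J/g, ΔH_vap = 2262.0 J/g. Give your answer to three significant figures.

q1 (heat ice -32.5→0.0 °C): 259.6 × 2.04 × 32.5 = 17211 J
q2 (melt at 0 °C): 259.6 × 339.0 = 88004 J
q3 (heat water 0.0→100.0 °C): 259.6 × 4.17 × 100.0 = 108253 J
q4 (vaporize at 100 °C): 259.6 × 2262.0 = 587215 J
q5 (heat steam 100.0→112.9 °C): 259.6 × 2.05 × 12.9 = 6865 J
Total: 17211 + 88004 + 108253 + 587215 + 6865 = 807548 J = 808 kJ

q = 808 kJ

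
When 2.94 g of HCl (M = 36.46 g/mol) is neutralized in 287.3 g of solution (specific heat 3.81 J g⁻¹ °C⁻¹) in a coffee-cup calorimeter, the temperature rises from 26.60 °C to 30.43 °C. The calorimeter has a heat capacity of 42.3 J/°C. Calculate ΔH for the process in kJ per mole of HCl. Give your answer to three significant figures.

ΔH = -54.0 kJ/mol

|ΔT| = |30.43 − 26.60| = 3.83 °C
|q_surr| = (287.3 × 3.81 + 42.3) × 3.83 = 1136.913 × 3.83 = 4354 J
n(HCl) = 2.94 / 36.46 = 0.08064 mol
Temperature rose, so q_rxn = −|q_surr| = -4.354 kJ
ΔH = q_rxn / n = -53.99 kJ/mol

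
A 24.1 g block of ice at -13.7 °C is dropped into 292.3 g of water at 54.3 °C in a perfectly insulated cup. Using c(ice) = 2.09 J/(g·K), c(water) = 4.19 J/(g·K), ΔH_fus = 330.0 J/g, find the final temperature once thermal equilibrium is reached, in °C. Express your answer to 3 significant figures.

T_f = 43.6 °C

Heat to bring ice to 0 °C and melt it: q₁ = 24.1×2.09×13.7 + 24.1×330.0 = 8643.1 J
Heat the water can supply cooling to 0 °C: 292.3×4.19×54.3 = 66503.2 J > q₁, so all ice melts.
Energy balance: 292.3×4.19×(54.3 − T) = 8643.1 + 24.1×4.19×(T − 0)
1224.737(54.3 − T) = 8643.1 + 100.979 T
66503.2 − 8643.1 = 1325.716 T
T = 57860.1 / 1325.716 = 43.64 °C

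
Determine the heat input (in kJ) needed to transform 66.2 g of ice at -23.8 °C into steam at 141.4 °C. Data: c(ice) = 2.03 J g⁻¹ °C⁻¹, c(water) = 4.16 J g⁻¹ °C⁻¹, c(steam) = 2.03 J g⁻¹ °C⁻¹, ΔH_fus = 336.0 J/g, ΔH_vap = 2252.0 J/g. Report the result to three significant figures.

q = 208 kJ

q1 (heat ice -23.8→0.0 °C): 66.2 × 2.03 × 23.8 = 3198 J
q2 (melt at 0 °C): 66.2 × 336.0 = 22243 J
q3 (heat water 0.0→100.0 °C): 66.2 × 4.16 × 100.0 = 27539 J
q4 (vaporize at 100 °C): 66.2 × 2252.0 = 149082 J
q5 (heat steam 100.0→141.4 °C): 66.2 × 2.03 × 41.4 = 5564 J
Total: 3198 + 22243 + 27539 + 149082 + 5564 = 207626 J = 208 kJ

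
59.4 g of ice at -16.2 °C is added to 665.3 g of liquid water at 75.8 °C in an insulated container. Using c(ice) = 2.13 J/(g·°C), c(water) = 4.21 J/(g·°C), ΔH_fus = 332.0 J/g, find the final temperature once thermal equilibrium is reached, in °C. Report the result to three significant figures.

Heat to bring ice to 0 °C and melt it: q₁ = 59.4×2.13×16.2 + 59.4×332.0 = 21770 J
Heat the water can supply cooling to 0 °C: 665.3×4.21×75.8 = 212309 J > q₁, so all ice melts.
Energy balance: 665.3×4.21×(75.8 − T) = 21770 + 59.4×4.21×(T − 0)
2800.913(75.8 − T) = 21770 + 250.074 T
212309 − 21770 = 3050.987 T
T = 190539 / 3050.987 = 62.45 °C

T_f = 62.5 °C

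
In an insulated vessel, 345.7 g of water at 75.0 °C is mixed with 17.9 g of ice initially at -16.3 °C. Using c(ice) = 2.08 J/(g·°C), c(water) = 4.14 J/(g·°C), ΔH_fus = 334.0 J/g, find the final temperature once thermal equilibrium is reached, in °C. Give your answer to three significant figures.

T_f = 66.9 °C

Heat to bring ice to 0 °C and melt it: q₁ = 17.9×2.08×16.3 + 17.9×334.0 = 6585.5 J
Heat the water can supply cooling to 0 °C: 345.7×4.14×75.0 = 107340 J > q₁, so all ice melts.
Energy balance: 345.7×4.14×(75.0 − T) = 6585.5 + 17.9×4.14×(T − 0)
1431.198(75.0 − T) = 6585.5 + 74.106 T
107340 − 6585.5 = 1505.304 T
T = 100754.5 / 1505.304 = 66.93 °C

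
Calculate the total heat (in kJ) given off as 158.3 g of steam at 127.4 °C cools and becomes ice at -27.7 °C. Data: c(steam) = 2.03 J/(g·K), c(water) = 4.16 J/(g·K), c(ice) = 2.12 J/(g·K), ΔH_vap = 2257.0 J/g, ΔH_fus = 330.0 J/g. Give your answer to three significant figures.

q = 493 kJ

q1 (cool steam 127.4→100 °C): 158.3 × 2.03 × 27.4 = 8805 J
q2 (condense at 100 °C): 158.3 × 2257.0 = 357283 J
q3 (cool water 100→0 °C): 158.3 × 4.16 × 100.0 = 65853 J
q4 (freeze at 0 °C): 158.3 × 330.0 = 52239 J
q5 (cool ice 0→-27.7 °C): 158.3 × 2.12 × 27.7 = 9296 J
Total: 8805 + 357283 + 65853 + 52239 + 9296 = 493476 J = 493 kJ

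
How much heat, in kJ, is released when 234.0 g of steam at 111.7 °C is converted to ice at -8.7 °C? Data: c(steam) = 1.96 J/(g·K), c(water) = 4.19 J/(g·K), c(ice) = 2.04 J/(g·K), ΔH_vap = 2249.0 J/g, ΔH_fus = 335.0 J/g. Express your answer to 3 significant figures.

q1 (cool steam 111.7→100 °C): 234.0 × 1.96 × 11.7 = 5366 J
q2 (condense at 100 °C): 234.0 × 2249.0 = 526266 J
q3 (cool water 100→0 °C): 234.0 × 4.19 × 100.0 = 98046 J
q4 (freeze at 0 °C): 234.0 × 335.0 = 78390 J
q5 (cool ice 0→-8.7 °C): 234.0 × 2.04 × 8.7 = 4153 J
Total: 5366 + 526266 + 98046 + 78390 + 4153 = 712221 J = 712 kJ

q = 712 kJ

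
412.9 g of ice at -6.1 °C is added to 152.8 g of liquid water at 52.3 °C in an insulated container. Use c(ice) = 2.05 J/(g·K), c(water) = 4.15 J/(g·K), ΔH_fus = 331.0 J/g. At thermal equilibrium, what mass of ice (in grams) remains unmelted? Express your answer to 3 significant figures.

Heat to warm all ice to 0 °C: 412.9×2.05×6.1 = 5163.3 J
Heat released by water cooling to 0 °C: 152.8×4.15×52.3 = 33164 J
33164 J < 5163.3 + 412.9×331.0 = 141833.2 J, so not all ice melts; final T = 0 °C.
Heat left for melting: 33164 − 5163.3 = 28000.7 J
Mass melted = 28000.7 / 331.0 = 84.59 g
Ice remaining = 412.9 − 84.59 = 328.31 g

m_ice remaining = 328 g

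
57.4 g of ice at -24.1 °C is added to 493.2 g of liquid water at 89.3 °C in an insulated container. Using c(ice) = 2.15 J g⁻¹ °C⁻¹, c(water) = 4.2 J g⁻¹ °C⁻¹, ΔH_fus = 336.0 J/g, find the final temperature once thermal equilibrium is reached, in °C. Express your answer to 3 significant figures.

T_f = 70.4 °C

Heat to bring ice to 0 °C and melt it: q₁ = 57.4×2.15×24.1 + 57.4×336.0 = 22261 J
Heat the water can supply cooling to 0 °C: 493.2×4.2×89.3 = 184980 J > q₁, so all ice melts.
Energy balance: 493.2×4.2×(89.3 − T) = 22261 + 57.4×4.2×(T − 0)
2071.44(89.3 − T) = 22261 + 241.08 T
184980 − 22261 = 2312.52 T
T = 162719 / 2312.52 = 70.36 °C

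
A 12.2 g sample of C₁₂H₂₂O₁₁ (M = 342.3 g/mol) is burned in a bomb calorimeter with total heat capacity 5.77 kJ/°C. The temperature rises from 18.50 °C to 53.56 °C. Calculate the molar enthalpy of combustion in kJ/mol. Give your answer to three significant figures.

ΔH = -5680 kJ/mol

ΔT = 53.56 − 18.50 = 35.06 °C
q_cal = C_cal × ΔT = 5.77 × 35.06 = 202.2962 kJ
n = 12.2 / 342.3 = 0.03564 mol
q_rxn = −q_cal = -202.2962 kJ
ΔH = -202.2962 / 0.03564 = -5676 kJ/mol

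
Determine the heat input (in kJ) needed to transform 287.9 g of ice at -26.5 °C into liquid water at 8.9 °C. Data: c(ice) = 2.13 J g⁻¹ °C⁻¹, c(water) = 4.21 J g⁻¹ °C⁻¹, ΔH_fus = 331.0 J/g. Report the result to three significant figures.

q = 122 kJ

q1 (heat ice -26.5→0.0 °C): 287.9 × 2.13 × 26.5 = 16251 J
q2 (melt at 0 °C): 287.9 × 331.0 = 95295 J
q3 (heat water 0.0→8.9 °C): 287.9 × 4.21 × 8.9 = 10787 J
Total: 16251 + 95295 + 10787 = 122333 J = 122 kJ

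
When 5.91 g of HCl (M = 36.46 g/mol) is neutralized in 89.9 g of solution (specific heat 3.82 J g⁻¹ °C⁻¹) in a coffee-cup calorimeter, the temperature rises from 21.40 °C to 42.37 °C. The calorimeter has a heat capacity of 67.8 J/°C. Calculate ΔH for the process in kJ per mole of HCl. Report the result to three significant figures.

ΔH = -53.2 kJ/mol

|ΔT| = |42.37 − 21.40| = 20.97 °C
|q_surr| = (89.9 × 3.82 + 67.8) × 20.97 = 411.218 × 20.97 = 8623 J
n(HCl) = 5.91 / 36.46 = 0.1621 mol
Temperature rose, so q_rxn = −|q_surr| = -8.623 kJ
ΔH = q_rxn / n = -53.20 kJ/mol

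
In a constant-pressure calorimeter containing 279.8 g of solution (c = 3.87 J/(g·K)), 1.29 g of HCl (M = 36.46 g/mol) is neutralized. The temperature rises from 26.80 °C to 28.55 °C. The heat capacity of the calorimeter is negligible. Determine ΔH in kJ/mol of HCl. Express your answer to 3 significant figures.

ΔH = -53.6 kJ/mol

|ΔT| = |28.55 − 26.80| = 1.75 °C
|q_surr| = (279.8 × 3.87) × 1.75 = 1082.826 × 1.75 = 1895 J
n(HCl) = 1.29 / 36.46 = 0.03538 mol
Temperature rose, so q_rxn = −|q_surr| = -1.895 kJ
ΔH = q_rxn / n = -53.56 kJ/mol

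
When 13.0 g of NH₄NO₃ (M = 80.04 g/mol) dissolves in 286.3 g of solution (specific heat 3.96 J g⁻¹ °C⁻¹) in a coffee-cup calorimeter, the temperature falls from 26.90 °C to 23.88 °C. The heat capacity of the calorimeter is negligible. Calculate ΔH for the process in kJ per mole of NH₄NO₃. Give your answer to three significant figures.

ΔH = 21.1 kJ/mol

|ΔT| = |23.88 − 26.90| = 3.02 °C
|q_surr| = (286.3 × 3.96) × 3.02 = 1133.748 × 3.02 = 3424 J
n(NH₄NO₃) = 13.0 / 80.04 = 0.1624 mol
Temperature fell, so q_rxn = +|q_surr| = 3.424 kJ
ΔH = q_rxn / n = 21.08 kJ/mol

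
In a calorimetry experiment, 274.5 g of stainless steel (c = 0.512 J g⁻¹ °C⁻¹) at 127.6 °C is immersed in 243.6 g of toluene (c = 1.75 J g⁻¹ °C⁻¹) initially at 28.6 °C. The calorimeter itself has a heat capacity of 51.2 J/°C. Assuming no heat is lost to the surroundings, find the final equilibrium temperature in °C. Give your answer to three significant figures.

Heat lost by stainless steel = heat gained by toluene + calorimeter.
(274.5)(0.512)(127.6 − T) = [(243.6)(1.75) + 51.2](T − 28.6)
140.544 (127.6 − T) = 477.5 (T − 28.6)
17933 − 140.544 T = 477.5 T − 13657
31590 = 618.044 T
T = 51.11 °C

T_f = 51.1 °C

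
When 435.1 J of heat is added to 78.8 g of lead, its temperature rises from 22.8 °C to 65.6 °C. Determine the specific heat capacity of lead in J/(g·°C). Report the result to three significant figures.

c = q / (m ΔT) = 435.1 / (78.8 × 42.8)
c = 435.1 / 3372.64 = 0.129 J/(g·°C)

c = 0.129 J/(g·°C)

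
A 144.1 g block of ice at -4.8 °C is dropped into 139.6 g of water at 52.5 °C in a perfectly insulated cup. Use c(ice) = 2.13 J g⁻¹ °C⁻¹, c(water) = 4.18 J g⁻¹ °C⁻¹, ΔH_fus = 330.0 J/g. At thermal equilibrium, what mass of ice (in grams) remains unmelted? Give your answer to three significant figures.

Heat to warm all ice to 0 °C: 144.1×2.13×4.8 = 1473.3 J
Heat released by water cooling to 0 °C: 139.6×4.18×52.5 = 30635 J
30635 J < 1473.3 + 144.1×330.0 = 49026.3 J, so not all ice melts; final T = 0 °C.
Heat left for melting: 30635 − 1473.3 = 29161.7 J
Mass melted = 29161.7 / 330.0 = 88.37 g
Ice remaining = 144.1 − 88.37 = 55.73 g

m_ice remaining = 55.7 g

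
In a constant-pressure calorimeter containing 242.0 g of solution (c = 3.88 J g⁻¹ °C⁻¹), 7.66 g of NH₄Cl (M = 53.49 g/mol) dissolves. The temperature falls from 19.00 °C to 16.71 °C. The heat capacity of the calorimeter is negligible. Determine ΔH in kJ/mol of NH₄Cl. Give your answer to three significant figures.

ΔH = 15.0 kJ/mol

|ΔT| = |16.71 − 19.00| = 2.29 °C
|q_surr| = (242.0 × 3.88) × 2.29 = 938.96 × 2.29 = 2150 J
n(NH₄Cl) = 7.66 / 53.49 = 0.1432 mol
Temperature fell, so q_rxn = +|q_surr| = 2.150 kJ
ΔH = q_rxn / n = 15.01 kJ/mol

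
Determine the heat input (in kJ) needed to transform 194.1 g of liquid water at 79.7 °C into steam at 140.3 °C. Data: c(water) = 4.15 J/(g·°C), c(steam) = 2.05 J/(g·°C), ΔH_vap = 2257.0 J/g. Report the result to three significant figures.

q1 (heat water 79.7→100.0 °C): 194.1 × 4.15 × 20.3 = 16352 J
q2 (vaporize at 100 °C): 194.1 × 2257.0 = 438084 J
q3 (heat steam 100.0→140.3 °C): 194.1 × 2.05 × 40.3 = 16036 J
Total: 16352 + 438084 + 16036 = 470472 J = 470 kJ

q = 470 kJ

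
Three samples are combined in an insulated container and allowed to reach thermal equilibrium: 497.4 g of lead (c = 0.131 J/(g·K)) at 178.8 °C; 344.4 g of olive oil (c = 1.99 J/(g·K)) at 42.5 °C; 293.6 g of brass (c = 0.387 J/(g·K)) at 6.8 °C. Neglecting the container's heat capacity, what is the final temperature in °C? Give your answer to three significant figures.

T_f = 48.1 °C

Σ mᵢcᵢ(T − Tᵢ) = 0  ⇒  T = Σ mᵢcᵢTᵢ / Σ mᵢcᵢ
Σ mᵢcᵢ = 497.4×0.131 + 344.4×1.99 + 293.6×0.387 = 864.1386
Σ mᵢcᵢTᵢ = 65.1594×178.8 + 685.356×42.5 + 113.6232×6.8 = 41551
T = 41551 / 864.1386 = 48.08 °C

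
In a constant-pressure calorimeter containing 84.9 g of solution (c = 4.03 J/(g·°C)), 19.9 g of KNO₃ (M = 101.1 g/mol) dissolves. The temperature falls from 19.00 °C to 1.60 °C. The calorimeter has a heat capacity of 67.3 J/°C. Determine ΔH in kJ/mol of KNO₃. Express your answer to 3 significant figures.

|ΔT| = |1.60 − 19.00| = 17.40 °C
|q_surr| = (84.9 × 4.03 + 67.3) × 17.40 = 409.447 × 17.40 = 7124 J
n(KNO₃) = 19.9 / 101.1 = 0.1968 mol
Temperature fell, so q_rxn = +|q_surr| = 7.124 kJ
ΔH = q_rxn / n = 36.20 kJ/mol

ΔH = 36.2 kJ/mol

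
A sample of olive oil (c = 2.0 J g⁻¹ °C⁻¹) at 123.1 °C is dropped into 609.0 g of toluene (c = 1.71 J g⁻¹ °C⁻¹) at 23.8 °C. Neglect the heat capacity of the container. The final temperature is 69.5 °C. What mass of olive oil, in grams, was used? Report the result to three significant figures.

q_gained = (609.0 × 1.71) × (69.5 − 23.8) = 47590 J
q_lost = m × 2.0 × (123.1 − 69.5) = 107.2 m
m = 47590 / 107.2 = 444 g

m = 444 g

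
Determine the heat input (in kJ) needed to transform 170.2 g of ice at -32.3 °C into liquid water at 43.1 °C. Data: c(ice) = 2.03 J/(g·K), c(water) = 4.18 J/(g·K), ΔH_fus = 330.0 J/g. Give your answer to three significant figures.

q1 (heat ice -32.3→0.0 °C): 170.2 × 2.03 × 32.3 = 11160 J
q2 (melt at 0 °C): 170.2 × 330.0 = 56166 J
q3 (heat water 0.0→43.1 °C): 170.2 × 4.18 × 43.1 = 30663 J
Total: 11160 + 56166 + 30663 = 97989 J = 98.0 kJ

q = 98.0 kJ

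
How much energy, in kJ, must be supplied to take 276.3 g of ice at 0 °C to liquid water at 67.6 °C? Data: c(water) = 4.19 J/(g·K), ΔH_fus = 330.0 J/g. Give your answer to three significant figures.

q1 (melt at 0 °C): 276.3 × 330.0 = 91179 J
q2 (heat water 0.0→67.6 °C): 276.3 × 4.19 × 67.6 = 78260 J
Total: 91179 + 78260 = 169439 J = 169 kJ

q = 169 kJ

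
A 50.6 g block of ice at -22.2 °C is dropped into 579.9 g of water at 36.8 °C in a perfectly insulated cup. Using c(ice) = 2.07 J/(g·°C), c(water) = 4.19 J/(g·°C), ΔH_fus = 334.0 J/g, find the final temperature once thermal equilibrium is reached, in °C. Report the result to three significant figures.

Heat to bring ice to 0 °C and melt it: q₁ = 50.6×2.07×22.2 + 50.6×334.0 = 19226 J
Heat the water can supply cooling to 0 °C: 579.9×4.19×36.8 = 89415.9 J > q₁, so all ice melts.
Energy balance: 579.9×4.19×(36.8 − T) = 19226 + 50.6×4.19×(T − 0)
2429.781(36.8 − T) = 19226 + 212.014 T
89415.9 − 19226 = 2641.795 T
T = 70189.9 / 2641.795 = 26.57 °C

T_f = 26.6 °C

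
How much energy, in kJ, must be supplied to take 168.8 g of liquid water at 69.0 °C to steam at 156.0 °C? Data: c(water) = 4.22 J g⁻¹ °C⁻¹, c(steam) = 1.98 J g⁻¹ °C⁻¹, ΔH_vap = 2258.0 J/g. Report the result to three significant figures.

q1 (heat water 69.0→100.0 °C): 168.8 × 4.22 × 31.0 = 22082 J
q2 (vaporize at 100 °C): 168.8 × 2258.0 = 381150 J
q3 (heat steam 100.0→156.0 °C): 168.8 × 1.98 × 56.0 = 18717 J
Total: 22082 + 381150 + 18717 = 421949 J = 422 kJ

q = 422 kJ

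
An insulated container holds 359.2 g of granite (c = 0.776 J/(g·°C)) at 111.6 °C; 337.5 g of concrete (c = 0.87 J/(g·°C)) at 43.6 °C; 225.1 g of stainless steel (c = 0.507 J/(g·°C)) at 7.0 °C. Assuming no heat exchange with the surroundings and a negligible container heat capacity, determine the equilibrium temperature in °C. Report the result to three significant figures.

Σ mᵢcᵢ(T − Tᵢ) = 0  ⇒  T = Σ mᵢcᵢTᵢ / Σ mᵢcᵢ
Σ mᵢcᵢ = 359.2×0.776 + 337.5×0.87 + 225.1×0.507 = 686.4899
Σ mᵢcᵢTᵢ = 278.7392×111.6 + 293.625×43.6 + 114.1257×7.0 = 44708
T = 44708 / 686.4899 = 65.13 °C

T_f = 65.1 °C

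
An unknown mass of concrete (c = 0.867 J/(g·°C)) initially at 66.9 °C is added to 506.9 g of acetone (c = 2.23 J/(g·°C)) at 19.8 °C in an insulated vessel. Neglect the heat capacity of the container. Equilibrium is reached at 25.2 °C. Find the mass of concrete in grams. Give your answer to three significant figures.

m = 169 g

q_gained = (506.9 × 2.23) × (25.2 − 19.8) = 6104 J
q_lost = m × 0.867 × (66.9 − 25.2) = 36.1539 m
m = 6104 / 36.1539 = 169 g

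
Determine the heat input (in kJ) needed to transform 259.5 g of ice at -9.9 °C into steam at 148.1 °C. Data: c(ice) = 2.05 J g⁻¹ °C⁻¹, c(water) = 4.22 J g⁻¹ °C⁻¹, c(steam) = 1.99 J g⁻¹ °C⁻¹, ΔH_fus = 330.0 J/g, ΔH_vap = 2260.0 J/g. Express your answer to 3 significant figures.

q = 812 kJ

q1 (heat ice -9.9→0.0 °C): 259.5 × 2.05 × 9.9 = 5267 J
q2 (melt at 0 °C): 259.5 × 330.0 = 85635 J
q3 (heat water 0.0→100.0 °C): 259.5 × 4.22 × 100.0 = 109509 J
q4 (vaporize at 100 °C): 259.5 × 2260.0 = 586470 J
q5 (heat steam 100.0→148.1 °C): 259.5 × 1.99 × 48.1 = 24839 J
Total: 5267 + 85635 + 109509 + 586470 + 24839 = 811720 J = 812 kJ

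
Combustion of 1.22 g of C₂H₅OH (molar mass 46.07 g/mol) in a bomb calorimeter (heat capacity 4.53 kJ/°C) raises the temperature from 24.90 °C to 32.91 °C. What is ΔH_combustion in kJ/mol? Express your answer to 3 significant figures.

ΔT = 32.91 − 24.90 = 8.01 °C
q_cal = C_cal × ΔT = 4.53 × 8.01 = 36.2853 kJ
n = 1.22 / 46.07 = 0.02648 mol
q_rxn = −q_cal = -36.2853 kJ
ΔH = -36.2853 / 0.02648 = -1370 kJ/mol

ΔH = -1370 kJ/mol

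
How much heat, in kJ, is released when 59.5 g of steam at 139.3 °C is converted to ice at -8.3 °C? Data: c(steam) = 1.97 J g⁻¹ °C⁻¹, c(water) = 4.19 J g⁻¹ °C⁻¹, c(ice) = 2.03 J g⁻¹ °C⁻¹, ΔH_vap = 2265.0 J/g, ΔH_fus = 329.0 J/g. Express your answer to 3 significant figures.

q1 (cool steam 139.3→100 °C): 59.5 × 1.97 × 39.3 = 4607 J
q2 (condense at 100 °C): 59.5 × 2265.0 = 134768 J
q3 (cool water 100→0 °C): 59.5 × 4.19 × 100.0 = 24931 J
q4 (freeze at 0 °C): 59.5 × 329.0 = 19576 J
q5 (cool ice 0→-8.3 °C): 59.5 × 2.03 × 8.3 = 1003 J
Total: 4607 + 134768 + 24931 + 19576 + 1003 = 184885 J = 185 kJ

q = 185 kJ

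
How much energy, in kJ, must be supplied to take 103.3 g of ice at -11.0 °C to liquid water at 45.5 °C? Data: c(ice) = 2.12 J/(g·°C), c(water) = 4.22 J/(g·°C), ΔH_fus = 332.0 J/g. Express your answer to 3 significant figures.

q1 (heat ice -11.0→0.0 °C): 103.3 × 2.12 × 11.0 = 2409 J
q2 (melt at 0 °C): 103.3 × 332.0 = 34296 J
q3 (heat water 0.0→45.5 °C): 103.3 × 4.22 × 45.5 = 19835 J
Total: 2409 + 34296 + 19835 = 56540 J = 56.5 kJ

q = 56.5 kJ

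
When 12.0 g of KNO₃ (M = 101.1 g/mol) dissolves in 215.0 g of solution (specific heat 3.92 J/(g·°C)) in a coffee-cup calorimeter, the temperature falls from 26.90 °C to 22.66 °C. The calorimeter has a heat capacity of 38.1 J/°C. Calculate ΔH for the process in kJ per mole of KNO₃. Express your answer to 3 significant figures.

|ΔT| = |22.66 − 26.90| = 4.24 °C
|q_surr| = (215.0 × 3.92 + 38.1) × 4.24 = 880.9 × 4.24 = 3735 J
n(KNO₃) = 12.0 / 101.1 = 0.1187 mol
Temperature fell, so q_rxn = +|q_surr| = 3.735 kJ
ΔH = q_rxn / n = 31.47 kJ/mol

ΔH = 31.5 kJ/mol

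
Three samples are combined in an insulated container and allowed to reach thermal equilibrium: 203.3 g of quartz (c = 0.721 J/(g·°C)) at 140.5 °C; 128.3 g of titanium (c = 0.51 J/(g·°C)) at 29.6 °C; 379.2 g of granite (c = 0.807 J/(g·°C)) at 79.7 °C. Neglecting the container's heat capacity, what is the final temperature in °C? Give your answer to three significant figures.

Σ mᵢcᵢ(T − Tᵢ) = 0  ⇒  T = Σ mᵢcᵢTᵢ / Σ mᵢcᵢ
Σ mᵢcᵢ = 203.3×0.721 + 128.3×0.51 + 379.2×0.807 = 518.0267
Σ mᵢcᵢTᵢ = 146.5793×140.5 + 65.433×29.6 + 306.0144×79.7 = 46921
T = 46921 / 518.0267 = 90.58 °C

T_f = 90.6 °C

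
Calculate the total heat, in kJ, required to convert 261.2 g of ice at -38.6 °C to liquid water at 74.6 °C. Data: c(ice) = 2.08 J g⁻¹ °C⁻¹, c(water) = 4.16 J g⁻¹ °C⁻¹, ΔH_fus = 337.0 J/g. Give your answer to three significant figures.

q1 (heat ice -38.6→0.0 °C): 261.2 × 2.08 × 38.6 = 20971 J
q2 (melt at 0 °C): 261.2 × 337.0 = 88024 J
q3 (heat water 0.0→74.6 °C): 261.2 × 4.16 × 74.6 = 81060 J
Total: 20971 + 88024 + 81060 = 190055 J = 190 kJ

q = 190 kJ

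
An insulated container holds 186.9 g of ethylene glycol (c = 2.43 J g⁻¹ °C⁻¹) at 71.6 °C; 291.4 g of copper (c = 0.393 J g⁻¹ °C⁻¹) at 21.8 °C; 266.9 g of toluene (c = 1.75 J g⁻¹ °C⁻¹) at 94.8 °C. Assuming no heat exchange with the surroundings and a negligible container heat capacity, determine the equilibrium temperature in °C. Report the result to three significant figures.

T_f = 76.6 °C

Σ mᵢcᵢ(T − Tᵢ) = 0  ⇒  T = Σ mᵢcᵢTᵢ / Σ mᵢcᵢ
Σ mᵢcᵢ = 186.9×2.43 + 291.4×0.393 + 266.9×1.75 = 1035.7622
Σ mᵢcᵢTᵢ = 454.167×71.6 + 114.5202×21.8 + 467.075×94.8 = 79294
T = 79294 / 1035.7622 = 76.56 °C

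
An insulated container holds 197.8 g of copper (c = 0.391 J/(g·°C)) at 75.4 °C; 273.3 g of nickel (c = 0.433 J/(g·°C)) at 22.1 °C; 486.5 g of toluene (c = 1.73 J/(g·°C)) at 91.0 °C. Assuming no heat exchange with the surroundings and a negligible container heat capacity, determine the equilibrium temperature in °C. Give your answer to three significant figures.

T_f = 82.0 °C

Σ mᵢcᵢ(T − Tᵢ) = 0  ⇒  T = Σ mᵢcᵢTᵢ / Σ mᵢcᵢ
Σ mᵢcᵢ = 197.8×0.391 + 273.3×0.433 + 486.5×1.73 = 1037.3237
Σ mᵢcᵢTᵢ = 77.3398×75.4 + 118.3389×22.1 + 841.645×91.0 = 85036
T = 85036 / 1037.3237 = 81.98 °C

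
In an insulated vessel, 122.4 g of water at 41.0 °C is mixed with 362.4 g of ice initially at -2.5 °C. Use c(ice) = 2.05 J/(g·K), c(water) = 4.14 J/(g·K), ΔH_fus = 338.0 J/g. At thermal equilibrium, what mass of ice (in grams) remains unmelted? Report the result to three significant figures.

m_ice remaining = 306 g

Heat to warm all ice to 0 °C: 362.4×2.05×2.5 = 1857.3 J
Heat released by water cooling to 0 °C: 122.4×4.14×41.0 = 20776 J
20776 J < 1857.3 + 362.4×338.0 = 124348.5 J, so not all ice melts; final T = 0 °C.
Heat left for melting: 20776 − 1857.3 = 18918.7 J
Mass melted = 18918.7 / 338.0 = 55.97 g
Ice remaining = 362.4 − 55.97 = 306.43 g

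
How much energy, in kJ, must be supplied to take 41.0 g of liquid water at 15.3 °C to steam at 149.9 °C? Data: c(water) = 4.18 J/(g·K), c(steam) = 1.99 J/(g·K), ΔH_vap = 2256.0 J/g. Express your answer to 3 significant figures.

q1 (heat water 15.3→100.0 °C): 41.0 × 4.18 × 84.7 = 14516 J
q2 (vaporize at 100 °C): 41.0 × 2256.0 = 92496 J
q3 (heat steam 100.0→149.9 °C): 41.0 × 1.99 × 49.9 = 4071 J
Total: 14516 + 92496 + 4071 = 111083 J = 111 kJ

q = 111 kJ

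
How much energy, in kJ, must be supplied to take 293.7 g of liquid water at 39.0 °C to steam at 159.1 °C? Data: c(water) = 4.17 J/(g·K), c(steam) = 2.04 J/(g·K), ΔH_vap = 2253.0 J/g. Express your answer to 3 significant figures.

q1 (heat water 39.0→100.0 °C): 293.7 × 4.17 × 61.0 = 74708 J
q2 (vaporize at 100 °C): 293.7 × 2253.0 = 661706 J
q3 (heat steam 100.0→159.1 °C): 293.7 × 2.04 × 59.1 = 35410 J
Total: 74708 + 661706 + 35410 = 771824 J = 772 kJ

q = 772 kJ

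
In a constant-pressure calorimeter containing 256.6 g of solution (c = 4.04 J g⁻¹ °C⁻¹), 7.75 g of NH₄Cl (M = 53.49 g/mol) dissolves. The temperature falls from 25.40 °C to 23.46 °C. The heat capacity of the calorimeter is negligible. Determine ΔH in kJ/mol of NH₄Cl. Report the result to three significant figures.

|ΔT| = |23.46 − 25.40| = 1.94 °C
|q_surr| = (256.6 × 4.04) × 1.94 = 1036.664 × 1.94 = 2011 J
n(NH₄Cl) = 7.75 / 53.49 = 0.1449 mol
Temperature fell, so q_rxn = +|q_surr| = 2.011 kJ
ΔH = q_rxn / n = 13.88 kJ/mol

ΔH = 13.9 kJ/mol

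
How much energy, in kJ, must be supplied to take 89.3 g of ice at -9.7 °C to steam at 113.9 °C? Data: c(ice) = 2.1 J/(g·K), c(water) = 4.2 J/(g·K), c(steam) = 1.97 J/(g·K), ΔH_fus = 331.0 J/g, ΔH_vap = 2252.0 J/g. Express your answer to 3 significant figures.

q1 (heat ice -9.7→0.0 °C): 89.3 × 2.1 × 9.7 = 1819 J
q2 (melt at 0 °C): 89.3 × 331.0 = 29558 J
q3 (heat water 0.0→100.0 °C): 89.3 × 4.2 × 100.0 = 37506 J
q4 (vaporize at 100 °C): 89.3 × 2252.0 = 201104 J
q5 (heat steam 100.0→113.9 °C): 89.3 × 1.97 × 13.9 = 2445 J
Total: 1819 + 29558 + 37506 + 201104 + 2445 = 272432 J = 272 kJ

q = 272 kJ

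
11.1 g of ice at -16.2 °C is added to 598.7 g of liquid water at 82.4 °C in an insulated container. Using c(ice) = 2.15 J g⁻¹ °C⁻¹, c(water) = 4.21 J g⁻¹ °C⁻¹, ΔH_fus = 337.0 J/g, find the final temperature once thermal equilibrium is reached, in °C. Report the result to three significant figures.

T_f = 79.3 °C

Heat to bring ice to 0 °C and melt it: q₁ = 11.1×2.15×16.2 + 11.1×337.0 = 4127.3 J
Heat the water can supply cooling to 0 °C: 598.7×4.21×82.4 = 207691 J > q₁, so all ice melts.
Energy balance: 598.7×4.21×(82.4 − T) = 4127.3 + 11.1×4.21×(T − 0)
2520.527(82.4 − T) = 4127.3 + 46.731 T
207691 − 4127.3 = 2567.258 T
T = 203563.7 / 2567.258 = 79.29 °C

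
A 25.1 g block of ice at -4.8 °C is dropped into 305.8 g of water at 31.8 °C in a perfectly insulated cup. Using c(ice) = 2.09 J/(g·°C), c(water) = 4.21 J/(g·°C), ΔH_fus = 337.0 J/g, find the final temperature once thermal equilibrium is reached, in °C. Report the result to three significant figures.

T_f = 23.1 °C

Heat to bring ice to 0 °C and melt it: q₁ = 25.1×2.09×4.8 + 25.1×337.0 = 8710.5 J
Heat the water can supply cooling to 0 °C: 305.8×4.21×31.8 = 40939.9 J > q₁, so all ice melts.
Energy balance: 305.8×4.21×(31.8 − T) = 8710.5 + 25.1×4.21×(T − 0)
1287.418(31.8 − T) = 8710.5 + 105.671 T
40939.9 − 8710.5 = 1393.089 T
T = 32229.4 / 1393.089 = 23.14 °C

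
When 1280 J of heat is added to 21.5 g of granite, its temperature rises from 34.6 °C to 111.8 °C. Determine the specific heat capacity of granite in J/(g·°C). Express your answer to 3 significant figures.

c = q / (m ΔT) = 1280 / (21.5 × 77.2)
c = 1280 / 1659.8 = 0.771 J/(g·°C)

c = 0.771 J/(g·°C)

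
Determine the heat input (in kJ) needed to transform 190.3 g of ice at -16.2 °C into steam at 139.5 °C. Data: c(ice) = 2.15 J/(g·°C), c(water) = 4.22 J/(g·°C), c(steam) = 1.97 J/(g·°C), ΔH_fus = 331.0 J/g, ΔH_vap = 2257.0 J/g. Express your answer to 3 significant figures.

q = 594 kJ

q1 (heat ice -16.2→0.0 °C): 190.3 × 2.15 × 16.2 = 6628 J
q2 (melt at 0 °C): 190.3 × 331.0 = 62989 J
q3 (heat water 0.0→100.0 °C): 190.3 × 4.22 × 100.0 = 80307 J
q4 (vaporize at 100 °C): 190.3 × 2257.0 = 429507 J
q5 (heat steam 100.0→139.5 °C): 190.3 × 1.97 × 39.5 = 14808 J
Total: 6628 + 62989 + 80307 + 429507 + 14808 = 594239 J = 594 kJ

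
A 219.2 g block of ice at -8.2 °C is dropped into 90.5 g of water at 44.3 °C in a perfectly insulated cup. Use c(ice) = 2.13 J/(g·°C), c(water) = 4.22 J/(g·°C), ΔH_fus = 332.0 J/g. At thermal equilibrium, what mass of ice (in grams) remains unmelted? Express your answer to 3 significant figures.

m_ice remaining = 180 g

Heat to warm all ice to 0 °C: 219.2×2.13×8.2 = 3828.5 J
Heat released by water cooling to 0 °C: 90.5×4.22×44.3 = 16919 J
16919 J < 3828.5 + 219.2×332.0 = 76602.9 J, so not all ice melts; final T = 0 °C.
Heat left for melting: 16919 − 3828.5 = 13090.5 J
Mass melted = 13090.5 / 332.0 = 39.43 g
Ice remaining = 219.2 − 39.43 = 179.77 g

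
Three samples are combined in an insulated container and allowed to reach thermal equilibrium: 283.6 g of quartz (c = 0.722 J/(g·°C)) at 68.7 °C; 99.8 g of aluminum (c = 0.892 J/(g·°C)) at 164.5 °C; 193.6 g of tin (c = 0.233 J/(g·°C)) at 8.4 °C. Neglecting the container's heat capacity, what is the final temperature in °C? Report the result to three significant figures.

Σ mᵢcᵢ(T − Tᵢ) = 0  ⇒  T = Σ mᵢcᵢTᵢ / Σ mᵢcᵢ
Σ mᵢcᵢ = 283.6×0.722 + 99.8×0.892 + 193.6×0.233 = 338.8896
Σ mᵢcᵢTᵢ = 204.7592×68.7 + 89.0216×164.5 + 45.1088×8.4 = 29090
T = 29090 / 338.8896 = 85.84 °C

T_f = 85.8 °C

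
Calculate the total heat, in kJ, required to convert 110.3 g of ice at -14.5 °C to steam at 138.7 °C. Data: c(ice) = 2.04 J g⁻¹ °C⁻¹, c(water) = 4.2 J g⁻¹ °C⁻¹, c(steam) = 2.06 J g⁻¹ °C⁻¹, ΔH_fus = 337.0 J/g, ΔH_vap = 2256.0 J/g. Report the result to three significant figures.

q1 (heat ice -14.5→0.0 °C): 110.3 × 2.04 × 14.5 = 3263 J
q2 (melt at 0 °C): 110.3 × 337.0 = 37171 J
q3 (heat water 0.0→100.0 °C): 110.3 × 4.2 × 100.0 = 46326 J
q4 (vaporize at 100 °C): 110.3 × 2256.0 = 248837 J
q5 (heat steam 100.0→138.7 °C): 110.3 × 2.06 × 38.7 = 8793 J
Total: 3263 + 37171 + 46326 + 248837 + 8793 = 344390 J = 344 kJ

q = 344 kJ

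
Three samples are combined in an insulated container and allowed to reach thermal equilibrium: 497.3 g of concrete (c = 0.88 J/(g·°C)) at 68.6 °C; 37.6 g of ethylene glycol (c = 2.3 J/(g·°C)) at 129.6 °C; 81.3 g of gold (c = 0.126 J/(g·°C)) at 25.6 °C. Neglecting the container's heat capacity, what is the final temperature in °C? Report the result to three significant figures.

T_f = 77.6 °C

Σ mᵢcᵢ(T − Tᵢ) = 0  ⇒  T = Σ mᵢcᵢTᵢ / Σ mᵢcᵢ
Σ mᵢcᵢ = 497.3×0.88 + 37.6×2.3 + 81.3×0.126 = 534.3478
Σ mᵢcᵢTᵢ = 437.624×68.6 + 86.48×129.6 + 10.2438×25.6 = 41491
T = 41491 / 534.3478 = 77.648 °C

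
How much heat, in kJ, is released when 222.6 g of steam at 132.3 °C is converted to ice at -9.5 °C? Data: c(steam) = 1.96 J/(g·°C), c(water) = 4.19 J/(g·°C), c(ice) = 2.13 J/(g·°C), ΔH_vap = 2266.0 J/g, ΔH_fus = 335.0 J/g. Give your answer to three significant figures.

q = 691 kJ

q1 (cool steam 132.3→100 °C): 222.6 × 1.96 × 32.3 = 14092 J
q2 (condense at 100 °C): 222.6 × 2266.0 = 504412 J
q3 (cool water 100→0 °C): 222.6 × 4.19 × 100.0 = 93269 J
q4 (freeze at 0 °C): 222.6 × 335.0 = 74571 J
q5 (cool ice 0→-9.5 °C): 222.6 × 2.13 × 9.5 = 4504 J
Total: 14092 + 504412 + 93269 + 74571 + 4504 = 690848 J = 691 kJ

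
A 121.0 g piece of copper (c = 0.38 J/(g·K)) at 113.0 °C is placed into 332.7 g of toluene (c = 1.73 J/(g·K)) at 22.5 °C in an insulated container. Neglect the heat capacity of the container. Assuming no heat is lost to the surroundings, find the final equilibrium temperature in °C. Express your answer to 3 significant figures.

T_f = 29.2 °C

Heat lost by copper = heat gained by toluene.
(121.0)(0.38)(113.0 − T) = (332.7)(1.73)(T − 22.5)
45.98 (113.0 − T) = 575.571 (T − 22.5)
5195.7 − 45.98 T = 575.571 T − 12950
18145.7 = 621.551 T
T = 29.19 °C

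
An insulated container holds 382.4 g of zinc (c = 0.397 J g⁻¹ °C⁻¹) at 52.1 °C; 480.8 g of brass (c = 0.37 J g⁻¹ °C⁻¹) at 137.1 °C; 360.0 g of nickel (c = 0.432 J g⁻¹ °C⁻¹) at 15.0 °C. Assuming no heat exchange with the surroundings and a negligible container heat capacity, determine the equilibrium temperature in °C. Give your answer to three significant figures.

Σ mᵢcᵢ(T − Tᵢ) = 0  ⇒  T = Σ mᵢcᵢTᵢ / Σ mᵢcᵢ
Σ mᵢcᵢ = 382.4×0.397 + 480.8×0.37 + 360.0×0.432 = 485.2288
Σ mᵢcᵢTᵢ = 151.8128×52.1 + 177.896×137.1 + 155.52×15.0 = 34632
T = 34632 / 485.2288 = 71.37 °C

T_f = 71.4 °C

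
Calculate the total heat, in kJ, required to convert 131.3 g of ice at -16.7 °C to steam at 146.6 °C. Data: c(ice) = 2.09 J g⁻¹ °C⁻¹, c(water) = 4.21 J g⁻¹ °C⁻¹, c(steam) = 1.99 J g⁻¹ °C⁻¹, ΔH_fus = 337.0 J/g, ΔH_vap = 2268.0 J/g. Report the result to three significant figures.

q = 414 kJ

q1 (heat ice -16.7→0.0 °C): 131.3 × 2.09 × 16.7 = 4583 J
q2 (melt at 0 °C): 131.3 × 337.0 = 44248 J
q3 (heat water 0.0→100.0 °C): 131.3 × 4.21 × 100.0 = 55277 J
q4 (vaporize at 100 °C): 131.3 × 2268.0 = 297788 J
q5 (heat steam 100.0→146.6 °C): 131.3 × 1.99 × 46.6 = 12176 J
Total: 4583 + 44248 + 55277 + 297788 + 12176 = 414072 J = 414 kJ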